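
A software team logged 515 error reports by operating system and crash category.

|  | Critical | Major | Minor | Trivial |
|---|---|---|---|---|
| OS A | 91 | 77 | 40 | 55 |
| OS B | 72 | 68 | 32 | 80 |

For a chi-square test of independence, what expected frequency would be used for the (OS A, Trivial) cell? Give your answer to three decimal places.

68.942

Row total (OS A) = 263; column total (Trivial) = 135; grand total N = 515.
Expected count = (row total × column total) / N = 263 × 135 / 515 = 68.942.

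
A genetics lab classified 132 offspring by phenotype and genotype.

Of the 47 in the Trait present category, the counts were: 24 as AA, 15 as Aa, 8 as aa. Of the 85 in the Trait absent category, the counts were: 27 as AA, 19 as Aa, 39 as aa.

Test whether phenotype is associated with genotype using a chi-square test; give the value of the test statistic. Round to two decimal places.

Row totals: 47, 85. Column totals: 51, 34, 47. Grand total N = 132.
Expected counts (row total × column total / N):
  Trait present, AA: 47×51/132 = 18.159
  Trait present, Aa: 47×34/132 = 12.106
  Trait present, aa: 47×47/132 = 16.735
  Trait absent, AA: 85×51/132 = 32.841
  Trait absent, Aa: 85×34/132 = 21.894
  Trait absent, aa: 85×47/132 = 30.265
Contributions (O − E)²/E:
  (24 − 18.159)²/18.159 = 1.8788
  (15 − 12.106)²/12.106 = 0.6918
  (8 − 16.735)²/16.735 = 4.5593
  (27 − 32.841)²/32.841 = 1.0389
  (19 − 21.894)²/21.894 = 0.3825
  (39 − 30.265)²/30.265 = 2.5211
χ² = 1.8788 + 0.6918 + 4.5593 + 1.0389 + 0.3825 + 2.5211 = 11.07

11.07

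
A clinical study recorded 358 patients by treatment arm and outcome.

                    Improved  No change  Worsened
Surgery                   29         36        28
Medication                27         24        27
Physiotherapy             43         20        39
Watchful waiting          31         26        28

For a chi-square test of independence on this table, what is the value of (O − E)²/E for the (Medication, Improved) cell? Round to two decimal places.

0.06

Row total (Medication) = 78; column total (Improved) = 130; N = 358.
Expected count E = 78 × 130 / 358 = 28.324.
Contribution = (O − E)²/E = (27 − 28.324)² / 28.324 = 0.06.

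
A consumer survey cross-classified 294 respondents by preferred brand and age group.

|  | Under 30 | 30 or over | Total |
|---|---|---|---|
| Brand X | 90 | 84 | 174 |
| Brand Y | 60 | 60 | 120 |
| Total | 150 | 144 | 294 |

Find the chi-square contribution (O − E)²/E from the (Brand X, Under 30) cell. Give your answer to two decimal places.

Row total (Brand X) = 174; column total (Under 30) = 150; N = 294.
Expected count E = 174 × 150 / 294 = 88.776.
Contribution = (O − E)²/E = (90 − 88.776)² / 88.776 = 0.02.

0.02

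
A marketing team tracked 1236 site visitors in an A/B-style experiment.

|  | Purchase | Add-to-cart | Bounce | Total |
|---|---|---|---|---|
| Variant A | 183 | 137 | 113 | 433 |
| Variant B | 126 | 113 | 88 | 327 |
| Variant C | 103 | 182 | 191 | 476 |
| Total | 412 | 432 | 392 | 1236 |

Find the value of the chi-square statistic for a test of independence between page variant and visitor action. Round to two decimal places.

52.69

Grand total N = 1236.
Expected counts (row total × column total / N):
  Variant A, Purchase: 433×412/1236 = 144.333
  Variant A, Add-to-cart: 433×432/1236 = 151.340
  Variant A, Bounce: 433×392/1236 = 137.327
  Variant B, Purchase: 327×412/1236 = 109.000
  Variant B, Add-to-cart: 327×432/1236 = 114.291
  Variant B, Bounce: 327×392/1236 = 103.709
  Variant C, Purchase: 476×412/1236 = 158.667
  Variant C, Add-to-cart: 476×432/1236 = 166.369
  Variant C, Bounce: 476×392/1236 = 150.964
Contributions (O − E)²/E:
  (183 − 144.333)²/144.333 = 10.3589
  (137 − 151.340)²/151.340 = 1.3588
  (113 − 137.327)²/137.327 = 4.3094
  (126 − 109.000)²/109.000 = 2.6514
  (113 − 114.291)²/114.291 = 0.0146
  (88 − 103.709)²/103.709 = 2.3795
  (103 − 158.667)²/158.667 = 19.5303
  (182 − 166.369)²/166.369 = 1.4686
  (191 − 150.964)²/150.964 = 10.6176
χ² = 10.3589 + 1.3588 + 4.3094 + 2.6514 + 0.0146 + 2.3795 + 19.5303 + 1.4686 + 10.6176 = 52.69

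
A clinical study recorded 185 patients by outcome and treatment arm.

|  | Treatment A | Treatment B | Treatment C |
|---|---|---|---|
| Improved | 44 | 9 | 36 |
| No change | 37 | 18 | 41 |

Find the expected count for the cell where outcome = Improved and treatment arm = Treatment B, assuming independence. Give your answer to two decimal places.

12.99

Row total (Improved) = 89; column total (Treatment B) = 27; grand total N = 185.
Expected count = (row total × column total) / N = 89 × 27 / 185 = 12.99.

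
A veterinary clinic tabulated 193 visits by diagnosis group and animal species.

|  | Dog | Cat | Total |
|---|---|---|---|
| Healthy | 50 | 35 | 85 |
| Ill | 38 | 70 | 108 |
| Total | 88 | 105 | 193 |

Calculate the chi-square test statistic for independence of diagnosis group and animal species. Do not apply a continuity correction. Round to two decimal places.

10.71

Grand total N = 193.
Expected counts (row total × column total / N):
  Healthy, Dog: 85×88/193 = 38.7565
  Healthy, Cat: 85×105/193 = 46.2435
  Ill, Dog: 108×88/193 = 49.2435
  Ill, Cat: 108×105/193 = 58.7565
Contributions (O − E)²/E:
  (50 − 38.7565)²/38.7565 = 3.2618
  (35 − 46.2435)²/46.2435 = 2.7337
  (38 − 49.2435)²/49.2435 = 2.5672
  (70 − 58.7565)²/58.7565 = 2.1515
χ² = 3.2618 + 2.7337 + 2.5672 + 2.1515 = 10.71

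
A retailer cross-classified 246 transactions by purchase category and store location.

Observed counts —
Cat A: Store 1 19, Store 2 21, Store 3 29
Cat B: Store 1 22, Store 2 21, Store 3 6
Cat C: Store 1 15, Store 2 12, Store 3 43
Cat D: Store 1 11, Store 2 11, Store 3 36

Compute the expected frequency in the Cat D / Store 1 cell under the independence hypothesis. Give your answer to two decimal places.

15.80

Row total (Cat D) = 58; column total (Store 1) = 67; grand total N = 246.
Expected count = (row total × column total) / N = 58 × 67 / 246 = 15.80.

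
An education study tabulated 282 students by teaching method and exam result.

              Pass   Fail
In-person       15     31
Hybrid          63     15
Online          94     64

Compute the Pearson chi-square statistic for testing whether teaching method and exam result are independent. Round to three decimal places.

28.549

Row totals: 46, 78, 158. Column totals: 172, 110. Grand total N = 282.
Expected counts (row total × column total / N):
  In-person, Pass: 46×172/282 = 28.05674
  In-person, Fail: 46×110/282 = 17.94326
  Hybrid, Pass: 78×172/282 = 47.57447
  Hybrid, Fail: 78×110/282 = 30.42553
  Online, Pass: 158×172/282 = 96.36879
  Online, Fail: 158×110/282 = 61.63121
Contributions (O − E)²/E:
  (15 − 28.05674)²/28.05674 = 6.0762
  (31 − 17.94326)²/17.94326 = 9.5010
  (63 − 47.57447)²/47.57447 = 5.0016
  (15 − 30.42553)²/30.42553 = 7.8206
  (94 − 96.36879)²/96.36879 = 0.0582
  (64 − 61.63121)²/61.63121 = 0.0910
χ² = 6.0762 + 9.5010 + 5.0016 + 7.8206 + 0.0582 + 0.0910 = 28.549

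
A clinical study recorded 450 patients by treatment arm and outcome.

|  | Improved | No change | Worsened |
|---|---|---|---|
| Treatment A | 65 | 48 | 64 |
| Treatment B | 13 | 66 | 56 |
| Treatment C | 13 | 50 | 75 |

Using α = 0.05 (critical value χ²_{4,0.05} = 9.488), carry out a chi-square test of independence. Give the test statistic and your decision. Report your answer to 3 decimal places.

55.321; reject H₀

Row totals: 177, 135, 138. Column totals: 91, 164, 195. Grand total N = 450.
Expected counts (row total × column total / N):
  Treatment A, Improved: 177×91/450 = 35.7933
  Treatment A, No change: 177×164/450 = 64.5067
  Treatment A, Worsened: 177×195/450 = 76.7000
  Treatment B, Improved: 135×91/450 = 27.3000
  Treatment B, No change: 135×164/450 = 49.2000
  Treatment B, Worsened: 135×195/450 = 58.5000
  Treatment C, Improved: 138×91/450 = 27.9067
  Treatment C, No change: 138×164/450 = 50.2933
  Treatment C, Worsened: 138×195/450 = 59.8000
Contributions (O − E)²/E:
  (65 − 35.7933)²/35.7933 = 23.8322
  (48 − 64.5067)²/64.5067 = 4.2239
  (64 − 76.7000)²/76.7000 = 2.1029
  (13 − 27.3000)²/27.3000 = 7.4905
  (66 − 49.2000)²/49.2000 = 5.7366
  (56 − 58.5000)²/58.5000 = 0.1068
  (13 − 27.9067)²/27.9067 = 7.9626
  (50 − 50.2933)²/50.2933 = 0.0017
  (75 − 59.8000)²/59.8000 = 3.8635
χ² = 23.8322 + 4.2239 + 2.1029 + 7.4905 + 5.7366 + 0.1068 + 7.9626 + 0.0017 + 3.8635 = 55.321
df = (3−1)(3−1) = 4. Since 55.321 > 9.488, reject the null hypothesis of independence at α = 0.05.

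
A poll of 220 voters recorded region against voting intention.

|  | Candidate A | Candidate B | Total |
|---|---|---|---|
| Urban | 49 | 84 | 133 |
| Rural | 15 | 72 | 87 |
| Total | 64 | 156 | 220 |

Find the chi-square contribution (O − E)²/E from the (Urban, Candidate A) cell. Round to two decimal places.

2.75

Row total (Urban) = 133; column total (Candidate A) = 64; N = 220.
Expected count E = 133 × 64 / 220 = 38.691.
Contribution = (O − E)²/E = (49 − 38.691)² / 38.691 = 2.75.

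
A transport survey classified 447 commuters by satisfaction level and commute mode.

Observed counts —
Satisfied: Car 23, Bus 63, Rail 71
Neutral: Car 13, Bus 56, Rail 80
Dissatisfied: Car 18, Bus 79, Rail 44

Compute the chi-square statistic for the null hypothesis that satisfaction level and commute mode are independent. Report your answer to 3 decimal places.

17.353

Row totals: 157, 149, 141. Column totals: 54, 198, 195. Grand total N = 447.
Expected counts (row total × column total / N):
  Satisfied, Car: 157×54/447 = 18.9664
  Satisfied, Bus: 157×198/447 = 69.5436
  Satisfied, Rail: 157×195/447 = 68.4899
  Neutral, Car: 149×54/447 = 18.0000
  Neutral, Bus: 149×198/447 = 66.0000
  Neutral, Rail: 149×195/447 = 65.0000
  Dissatisfied, Car: 141×54/447 = 17.0336
  Dissatisfied, Bus: 141×198/447 = 62.4564
  Dissatisfied, Rail: 141×195/447 = 61.5101
Contributions (O − E)²/E:
  (23 − 18.9664)²/18.9664 = 0.8578
  (63 − 69.5436)²/69.5436 = 0.6157
  (71 − 68.4899)²/68.4899 = 0.0920
  (13 − 18.0000)²/18.0000 = 1.3889
  (56 − 66.0000)²/66.0000 = 1.5152
  (80 − 65.0000)²/65.0000 = 3.4615
  (18 − 17.0336)²/17.0336 = 0.0548
  (79 − 62.4564)²/62.4564 = 4.3821
  (44 − 61.5101)²/61.5101 = 4.9846
χ² = 0.8578 + 0.6157 + 0.0920 + 1.3889 + 1.5152 + 3.4615 + 0.0548 + 4.3821 + 4.9846 = 17.353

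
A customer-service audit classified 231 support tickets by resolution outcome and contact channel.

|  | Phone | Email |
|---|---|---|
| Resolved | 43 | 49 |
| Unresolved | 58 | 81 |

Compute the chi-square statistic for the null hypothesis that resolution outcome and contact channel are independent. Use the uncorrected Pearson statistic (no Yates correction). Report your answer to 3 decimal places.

Row totals: 92, 139. Column totals: 101, 130. Grand total N = 231.
Expected counts (row total × column total / N):
  Resolved, Phone: 92×101/231 = 40.2251
  Resolved, Email: 92×130/231 = 51.7749
  Unresolved, Phone: 139×101/231 = 60.7749
  Unresolved, Email: 139×130/231 = 78.2251
Contributions (O − E)²/E:
  (43 − 40.2251)²/40.2251 = 0.1914
  (49 − 51.7749)²/51.7749 = 0.1487
  (58 − 60.7749)²/60.7749 = 0.1267
  (81 − 78.2251)²/78.2251 = 0.0984
χ² = 0.1914 + 0.1487 + 0.1267 + 0.0984 = 0.565

0.565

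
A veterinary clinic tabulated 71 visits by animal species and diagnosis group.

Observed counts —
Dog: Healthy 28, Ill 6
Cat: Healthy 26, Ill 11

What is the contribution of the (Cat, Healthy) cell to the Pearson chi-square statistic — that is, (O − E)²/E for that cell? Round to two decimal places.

Row total (Cat) = 37; column total (Healthy) = 54; N = 71.
Expected count E = 37 × 54 / 71 = 28.141.
Contribution = (O − E)²/E = (26 − 28.141)² / 28.141 = 0.16.

0.16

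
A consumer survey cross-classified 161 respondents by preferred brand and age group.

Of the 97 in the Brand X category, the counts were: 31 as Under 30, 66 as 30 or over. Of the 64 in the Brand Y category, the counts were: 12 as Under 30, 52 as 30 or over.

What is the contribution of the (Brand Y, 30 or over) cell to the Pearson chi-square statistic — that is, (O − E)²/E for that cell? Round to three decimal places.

Row total (Brand Y) = 64; column total (30 or over) = 118; N = 161.
Expected count E = 64 × 118 / 161 = 46.9068.
Contribution = (O − E)²/E = (52 − 46.9068)² / 46.9068 = 0.553.

0.553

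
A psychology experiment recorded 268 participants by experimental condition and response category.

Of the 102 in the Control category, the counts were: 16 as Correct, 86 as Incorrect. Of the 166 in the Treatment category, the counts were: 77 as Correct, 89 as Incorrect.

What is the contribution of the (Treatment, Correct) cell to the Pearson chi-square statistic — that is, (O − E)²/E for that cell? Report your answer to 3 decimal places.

6.531

Row total (Treatment) = 166; column total (Correct) = 93; N = 268.
Expected count E = 166 × 93 / 268 = 57.60448.
Contribution = (O − E)²/E = (77 − 57.60448)² / 57.60448 = 6.531.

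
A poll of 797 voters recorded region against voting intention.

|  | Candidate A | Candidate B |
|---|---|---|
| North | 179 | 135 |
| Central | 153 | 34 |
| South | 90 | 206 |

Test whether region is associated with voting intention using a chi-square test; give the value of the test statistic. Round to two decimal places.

Row totals: 314, 187, 296. Column totals: 422, 375. Grand total N = 797.
Expected counts (row total × column total / N):
  North, Candidate A: 314×422/797 = 166.258
  North, Candidate B: 314×375/797 = 147.742
  Central, Candidate A: 187×422/797 = 99.014
  Central, Candidate B: 187×375/797 = 87.986
  South, Candidate A: 296×422/797 = 156.728
  South, Candidate B: 296×375/797 = 139.272
Contributions (O − E)²/E:
  (179 − 166.258)²/166.258 = 0.9765
  (135 − 147.742)²/147.742 = 1.0989
  (153 − 99.014)²/99.014 = 29.4351
  (34 − 87.986)²/87.986 = 33.1245
  (90 − 156.728)²/156.728 = 28.4099
  (206 − 139.272)²/139.272 = 31.9707
χ² = 0.9765 + 1.0989 + 29.4351 + 33.1245 + 28.4099 + 31.9707 = 125.02

125.02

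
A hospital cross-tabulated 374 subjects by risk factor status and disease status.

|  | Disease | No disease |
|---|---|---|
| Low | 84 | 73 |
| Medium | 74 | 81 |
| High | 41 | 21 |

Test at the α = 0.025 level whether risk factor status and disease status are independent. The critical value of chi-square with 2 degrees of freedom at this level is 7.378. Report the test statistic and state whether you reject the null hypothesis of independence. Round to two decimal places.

Row totals: 157, 155, 62. Column totals: 199, 175. Grand total N = 374.
Expected counts (row total × column total / N):
  Low, Disease: 157×199/374 = 83.537
  Low, No disease: 157×175/374 = 73.463
  Medium, Disease: 155×199/374 = 82.473
  Medium, No disease: 155×175/374 = 72.527
  High, Disease: 62×199/374 = 32.989
  High, No disease: 62×175/374 = 29.011
Contributions (O − E)²/E:
  (84 − 83.537)²/83.537 = 0.0026
  (73 − 73.463)²/73.463 = 0.0029
  (74 − 82.473)²/82.473 = 0.8705
  (81 − 72.527)²/72.527 = 0.9899
  (41 − 32.989)²/32.989 = 1.9454
  (21 − 29.011)²/29.011 = 2.2121
χ² = 0.0026 + 0.0029 + 0.8705 + 0.9899 + 1.9454 + 2.2121 = 6.02
df = (3−1)(2−1) = 2. Since 6.02 < 7.378, fail to reject the null hypothesis of independence at α = 0.025.

6.02; fail to reject H₀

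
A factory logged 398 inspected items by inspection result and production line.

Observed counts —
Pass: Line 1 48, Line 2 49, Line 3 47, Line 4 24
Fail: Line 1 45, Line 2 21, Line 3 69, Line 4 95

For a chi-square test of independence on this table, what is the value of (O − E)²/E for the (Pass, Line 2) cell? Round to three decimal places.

Row total (Pass) = 168; column total (Line 2) = 70; N = 398.
Expected count E = 168 × 70 / 398 = 29.5477.
Contribution = (O − E)²/E = (49 − 29.5477)² / 29.5477 = 12.806.

12.806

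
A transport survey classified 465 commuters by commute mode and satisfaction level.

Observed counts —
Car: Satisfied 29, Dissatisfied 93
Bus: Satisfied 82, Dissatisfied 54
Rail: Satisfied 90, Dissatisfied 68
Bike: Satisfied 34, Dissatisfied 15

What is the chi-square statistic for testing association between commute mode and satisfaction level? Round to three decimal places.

49.721

Row totals: 122, 136, 158, 49. Column totals: 235, 230. Grand total N = 465.
Expected counts (row total × column total / N):
  Car, Satisfied: 122×235/465 = 61.6559
  Car, Dissatisfied: 122×230/465 = 60.3441
  Bus, Satisfied: 136×235/465 = 68.7312
  Bus, Dissatisfied: 136×230/465 = 67.2688
  Rail, Satisfied: 158×235/465 = 79.8495
  Rail, Dissatisfied: 158×230/465 = 78.1505
  Bike, Satisfied: 49×235/465 = 24.7634
  Bike, Dissatisfied: 49×230/465 = 24.2366
Contributions (O − E)²/E:
  (29 − 61.6559)²/61.6559 = 17.2961
  (93 − 60.3441)²/60.3441 = 17.6721
  (82 − 68.7312)²/68.7312 = 2.5616
  (54 − 67.2688)²/67.2688 = 2.6173
  (90 − 79.8495)²/79.8495 = 1.2903
  (68 − 78.1505)²/78.1505 = 1.3184
  (34 − 24.7634)²/24.7634 = 3.4452
  (15 − 24.2366)²/24.2366 = 3.5201
χ² = 17.2961 + 17.6721 + 2.5616 + 2.6173 + 1.2903 + 1.3184 + 3.4452 + 3.5201 = 49.721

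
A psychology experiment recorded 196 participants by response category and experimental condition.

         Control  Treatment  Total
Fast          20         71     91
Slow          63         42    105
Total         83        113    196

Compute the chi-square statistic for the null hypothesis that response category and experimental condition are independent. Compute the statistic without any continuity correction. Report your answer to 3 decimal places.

28.867

Grand total N = 196.
Expected counts (row total × column total / N):
  Fast, Control: 91×83/196 = 38.5357
  Fast, Treatment: 91×113/196 = 52.4643
  Slow, Control: 105×83/196 = 44.4643
  Slow, Treatment: 105×113/196 = 60.5357
Contributions (O − E)²/E:
  (20 − 38.5357)²/38.5357 = 8.9157
  (71 − 52.4643)²/52.4643 = 6.5487
  (63 − 44.4643)²/44.4643 = 7.7269
  (42 − 60.5357)²/60.5357 = 5.6755
χ² = 8.9157 + 6.5487 + 7.7269 + 5.6755 = 28.867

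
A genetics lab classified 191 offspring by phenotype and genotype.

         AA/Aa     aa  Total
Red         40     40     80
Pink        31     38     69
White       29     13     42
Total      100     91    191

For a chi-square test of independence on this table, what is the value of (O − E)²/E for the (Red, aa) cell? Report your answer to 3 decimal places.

0.093

Row total (Red) = 80; column total (aa) = 91; N = 191.
Expected count E = 80 × 91 / 191 = 38.11518.
Contribution = (O − E)²/E = (40 − 38.11518)² / 38.11518 = 0.093.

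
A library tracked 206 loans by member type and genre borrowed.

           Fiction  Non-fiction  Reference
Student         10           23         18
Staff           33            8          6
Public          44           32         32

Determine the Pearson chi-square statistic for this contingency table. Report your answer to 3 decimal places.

26.389

Row totals: 51, 47, 108. Column totals: 87, 63, 56. Grand total N = 206.
Expected counts (row total × column total / N):
  Student, Fiction: 51×87/206 = 21.5388
  Student, Non-fiction: 51×63/206 = 15.5971
  Student, Reference: 51×56/206 = 13.8641
  Staff, Fiction: 47×87/206 = 19.8495
  Staff, Non-fiction: 47×63/206 = 14.3738
  Staff, Reference: 47×56/206 = 12.7767
  Public, Fiction: 108×87/206 = 45.6117
  Public, Non-fiction: 108×63/206 = 33.0291
  Public, Reference: 108×56/206 = 29.3592
Contributions (O − E)²/E:
  (10 − 21.5388)²/21.5388 = 6.1816
  (23 − 15.5971)²/15.5971 = 3.5137
  (18 − 13.8641)²/13.8641 = 1.2338
  (33 − 19.8495)²/19.8495 = 8.7123
  (8 − 14.3738)²/14.3738 = 2.8263
  (6 − 12.7767)²/12.7767 = 3.5943
  (44 − 45.6117)²/45.6117 = 0.0569
  (32 − 33.0291)²/33.0291 = 0.0321
  (32 − 29.3592)²/29.3592 = 0.2375
χ² = 6.1816 + 3.5137 + 1.2338 + 8.7123 + 2.8263 + 3.5943 + 0.0569 + 0.0321 + 0.2375 = 26.389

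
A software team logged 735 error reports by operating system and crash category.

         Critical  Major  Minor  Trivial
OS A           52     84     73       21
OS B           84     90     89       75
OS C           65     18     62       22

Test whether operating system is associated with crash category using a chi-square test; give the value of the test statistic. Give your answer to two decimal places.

55.55

Row totals: 230, 338, 167. Column totals: 201, 192, 224, 118. Grand total N = 735.
Expected counts (row total × column total / N):
  OS A, Critical: 230×201/735 = 62.898
  OS A, Major: 230×192/735 = 60.082
  OS A, Minor: 230×224/735 = 70.095
  OS A, Trivial: 230×118/735 = 36.925
  OS B, Critical: 338×201/735 = 92.433
  OS B, Major: 338×192/735 = 88.294
  OS B, Minor: 338×224/735 = 103.010
  OS B, Trivial: 338×118/735 = 54.264
  OS C, Critical: 167×201/735 = 45.669
  OS C, Major: 167×192/735 = 43.624
  OS C, Minor: 167×224/735 = 50.895
  OS C, Trivial: 167×118/735 = 26.811
Contributions (O − E)²/E:
  (52 − 62.898)²/62.898 = 1.8882
  (84 − 60.082)²/60.082 = 9.5215
  (73 − 70.095)²/70.095 = 0.1204
  (21 − 36.925)²/36.925 = 6.8681
  (84 − 92.433)²/92.433 = 0.7694
  (90 − 88.294)²/88.294 = 0.0330
  (89 − 103.010)²/103.010 = 1.9054
  (75 − 54.264)²/54.264 = 7.9239
  (65 − 45.669)²/45.669 = 8.1825
  (18 − 43.624)²/43.624 = 15.0511
  (62 − 50.895)²/50.895 = 2.4230
  (22 − 26.811)²/26.811 = 0.8633
χ² = 1.8882 + 9.5215 + 0.1204 + 6.8681 + 0.7694 + 0.0330 + 1.9054 + 7.9239 + 8.1825 + 15.0511 + 2.4230 + 0.8633 = 55.55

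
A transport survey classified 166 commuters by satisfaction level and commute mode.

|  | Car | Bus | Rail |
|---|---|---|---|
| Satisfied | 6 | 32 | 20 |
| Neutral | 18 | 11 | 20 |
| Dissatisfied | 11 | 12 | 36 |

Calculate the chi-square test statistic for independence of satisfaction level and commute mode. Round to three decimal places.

Row totals: 58, 49, 59. Column totals: 35, 55, 76. Grand total N = 166.
Expected counts (row total × column total / N):
  Satisfied, Car: 58×35/166 = 12.2289
  Satisfied, Bus: 58×55/166 = 19.2169
  Satisfied, Rail: 58×76/166 = 26.5542
  Neutral, Car: 49×35/166 = 10.3313
  Neutral, Bus: 49×55/166 = 16.2349
  Neutral, Rail: 49×76/166 = 22.4337
  Dissatisfied, Car: 59×35/166 = 12.4398
  Dissatisfied, Bus: 59×55/166 = 19.5482
  Dissatisfied, Rail: 59×76/166 = 27.0120
Contributions (O − E)²/E:
  (6 − 12.2289)²/12.2289 = 3.1727
  (32 − 19.2169)²/19.2169 = 8.5033
  (20 − 26.5542)²/26.5542 = 1.6177
  (18 − 10.3313)²/10.3313 = 5.6923
  (11 − 16.2349)²/16.2349 = 1.6880
  (20 − 22.4337)²/22.4337 = 0.2640
  (11 − 12.4398)²/12.4398 = 0.1666
  (12 − 19.5482)²/19.5482 = 2.9146
  (36 − 27.0120)²/27.0120 = 2.9907
χ² = 3.1727 + 8.5033 + 1.6177 + 5.6923 + 1.6880 + 0.2640 + 0.1666 + 2.9146 + 2.9907 = 27.010

27.010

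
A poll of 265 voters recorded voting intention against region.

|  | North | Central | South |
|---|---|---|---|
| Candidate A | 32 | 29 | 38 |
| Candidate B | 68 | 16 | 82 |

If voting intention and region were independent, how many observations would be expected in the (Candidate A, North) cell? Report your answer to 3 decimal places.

37.358

Row total (Candidate A) = 99; column total (North) = 100; grand total N = 265.
Expected count = (row total × column total) / N = 99 × 100 / 265 = 37.358.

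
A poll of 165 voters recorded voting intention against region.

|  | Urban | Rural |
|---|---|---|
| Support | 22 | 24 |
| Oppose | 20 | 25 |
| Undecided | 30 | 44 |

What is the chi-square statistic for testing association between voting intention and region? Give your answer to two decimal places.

0.63

Row totals: 46, 45, 74. Column totals: 72, 93. Grand total N = 165.
Expected counts (row total × column total / N):
  Support, Urban: 46×72/165 = 20.0727
  Support, Rural: 46×93/165 = 25.9273
  Oppose, Urban: 45×72/165 = 19.6364
  Oppose, Rural: 45×93/165 = 25.3636
  Undecided, Urban: 74×72/165 = 32.2909
  Undecided, Rural: 74×93/165 = 41.7091
Contributions (O − E)²/E:
  (22 − 20.0727)²/20.0727 = 0.1851
  (24 − 25.9273)²/25.9273 = 0.1433
  (20 − 19.6364)²/19.6364 = 0.0067
  (25 − 25.3636)²/25.3636 = 0.0052
  (30 − 32.2909)²/32.2909 = 0.1625
  (44 − 41.7091)²/41.7091 = 0.1258
χ² = 0.1851 + 0.1433 + 0.0067 + 0.0052 + 0.1625 + 0.1258 = 0.63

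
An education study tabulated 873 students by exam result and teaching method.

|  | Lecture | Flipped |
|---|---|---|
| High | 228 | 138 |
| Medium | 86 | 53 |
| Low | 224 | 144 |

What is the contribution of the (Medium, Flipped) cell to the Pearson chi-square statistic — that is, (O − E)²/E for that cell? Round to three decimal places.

Row total (Medium) = 139; column total (Flipped) = 335; N = 873.
Expected count E = 139 × 335 / 873 = 53.3391.
Contribution = (O − E)²/E = (53 − 53.3391)² / 53.3391 = 0.002.

0.002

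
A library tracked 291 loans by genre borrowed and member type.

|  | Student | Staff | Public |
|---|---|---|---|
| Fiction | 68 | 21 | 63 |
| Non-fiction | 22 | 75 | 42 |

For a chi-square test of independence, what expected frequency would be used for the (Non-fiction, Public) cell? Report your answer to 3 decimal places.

Row total (Non-fiction) = 139; column total (Public) = 105; grand total N = 291.
Expected count = (row total × column total) / N = 139 × 105 / 291 = 50.155.

50.155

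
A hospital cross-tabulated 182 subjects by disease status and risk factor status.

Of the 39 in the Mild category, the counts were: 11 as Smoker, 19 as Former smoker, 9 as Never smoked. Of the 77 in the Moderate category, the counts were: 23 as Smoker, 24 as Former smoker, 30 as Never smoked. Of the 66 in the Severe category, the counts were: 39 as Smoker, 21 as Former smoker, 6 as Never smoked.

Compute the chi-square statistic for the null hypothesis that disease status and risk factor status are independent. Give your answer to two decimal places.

Row totals: 39, 77, 66. Column totals: 73, 64, 45. Grand total N = 182.
Expected counts (row total × column total / N):
  Mild, Smoker: 39×73/182 = 15.6429
  Mild, Former smoker: 39×64/182 = 13.7143
  Mild, Never smoked: 39×45/182 = 9.6429
  Moderate, Smoker: 77×73/182 = 30.8846
  Moderate, Former smoker: 77×64/182 = 27.0769
  Moderate, Never smoked: 77×45/182 = 19.0385
  Severe, Smoker: 66×73/182 = 26.4725
  Severe, Former smoker: 66×64/182 = 23.2088
  Severe, Never smoked: 66×45/182 = 16.3187
Contributions (O − E)²/E:
  (11 − 15.6429)²/15.6429 = 1.3780
  (19 − 13.7143)²/13.7143 = 2.0372
  (9 − 9.6429)²/9.6429 = 0.0429
  (23 − 30.8846)²/30.8846 = 2.0129
  (24 − 27.0769)²/27.0769 = 0.3496
  (30 − 19.0385)²/19.0385 = 6.3111
  (39 − 26.4725)²/26.4725 = 5.9284
  (21 − 23.2088)²/23.2088 = 0.2102
  (6 − 16.3187)²/16.3187 = 6.5248
χ² = 1.3780 + 2.0372 + 0.0429 + 2.0129 + 0.3496 + 6.3111 + 5.9284 + 0.2102 + 6.5248 = 24.80

24.80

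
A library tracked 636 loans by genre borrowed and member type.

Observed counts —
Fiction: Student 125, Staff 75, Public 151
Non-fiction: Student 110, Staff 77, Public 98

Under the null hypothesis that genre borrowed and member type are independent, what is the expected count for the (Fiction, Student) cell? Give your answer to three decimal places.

129.693

Row total (Fiction) = 351; column total (Student) = 235; grand total N = 636.
Expected count = (row total × column total) / N = 351 × 235 / 636 = 129.693.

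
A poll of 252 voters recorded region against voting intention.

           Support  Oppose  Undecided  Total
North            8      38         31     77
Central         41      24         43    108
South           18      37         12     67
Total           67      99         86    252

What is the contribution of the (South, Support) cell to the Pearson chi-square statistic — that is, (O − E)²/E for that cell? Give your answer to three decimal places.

Row total (South) = 67; column total (Support) = 67; N = 252.
Expected count E = 67 × 67 / 252 = 17.8135.
Contribution = (O − E)²/E = (18 − 17.8135)² / 17.8135 = 0.002.

0.002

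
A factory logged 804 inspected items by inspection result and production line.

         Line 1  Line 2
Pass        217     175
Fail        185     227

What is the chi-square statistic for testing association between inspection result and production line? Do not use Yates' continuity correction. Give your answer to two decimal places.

Row totals: 392, 412. Column totals: 402, 402. Grand total N = 804.
Expected counts (row total × column total / N):
  Pass, Line 1: 392×402/804 = 196.000
  Pass, Line 2: 392×402/804 = 196.000
  Fail, Line 1: 412×402/804 = 206.000
  Fail, Line 2: 412×402/804 = 206.000
Contributions (O − E)²/E:
  (217 − 196.000)²/196.000 = 2.2500
  (175 − 196.000)²/196.000 = 2.2500
  (185 − 206.000)²/206.000 = 2.1408
  (227 − 206.000)²/206.000 = 2.1408
χ² = 2.2500 + 2.2500 + 2.1408 + 2.1408 = 8.78

8.78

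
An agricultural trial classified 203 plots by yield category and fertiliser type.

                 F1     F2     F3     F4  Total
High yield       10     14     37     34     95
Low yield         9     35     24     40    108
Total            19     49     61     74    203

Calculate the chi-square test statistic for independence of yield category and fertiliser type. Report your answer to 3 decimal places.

11.524

Grand total N = 203.
Expected counts (row total × column total / N):
  High yield, F1: 95×19/203 = 8.8916
  High yield, F2: 95×49/203 = 22.9310
  High yield, F3: 95×61/203 = 28.5468
  High yield, F4: 95×74/203 = 34.6305
  Low yield, F1: 108×19/203 = 10.1084
  Low yield, F2: 108×49/203 = 26.0690
  Low yield, F3: 108×61/203 = 32.4532
  Low yield, F4: 108×74/203 = 39.3695
Contributions (O − E)²/E:
  (10 − 8.8916)²/8.8916 = 0.1382
  (14 − 22.9310)²/22.9310 = 3.4784
  (37 − 28.5468)²/28.5468 = 2.5031
  (34 − 34.6305)²/34.6305 = 0.0115
  (9 − 10.1084)²/10.1084 = 0.1215
  (35 − 26.0690)²/26.0690 = 3.0597
  (24 − 32.4532)²/32.4532 = 2.2018
  (40 − 39.3695)²/39.3695 = 0.0101
χ² = 0.1382 + 3.4784 + 2.5031 + 0.0115 + 0.1215 + 3.0597 + 2.2018 + 0.0101 = 11.524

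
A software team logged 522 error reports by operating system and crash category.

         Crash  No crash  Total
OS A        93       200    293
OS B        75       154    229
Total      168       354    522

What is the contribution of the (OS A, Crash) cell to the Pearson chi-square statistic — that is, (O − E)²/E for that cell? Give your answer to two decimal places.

0.02

Row total (OS A) = 293; column total (Crash) = 168; N = 522.
Expected count E = 293 × 168 / 522 = 94.299.
Contribution = (O − E)²/E = (93 − 94.299)² / 94.299 = 0.02.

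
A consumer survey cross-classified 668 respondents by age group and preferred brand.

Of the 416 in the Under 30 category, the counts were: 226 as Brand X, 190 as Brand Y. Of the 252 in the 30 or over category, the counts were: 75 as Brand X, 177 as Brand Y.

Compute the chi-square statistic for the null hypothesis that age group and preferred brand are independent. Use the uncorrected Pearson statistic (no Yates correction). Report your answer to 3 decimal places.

Row totals: 416, 252. Column totals: 301, 367. Grand total N = 668.
Expected counts (row total × column total / N):
  Under 30, Brand X: 416×301/668 = 187.4491
  Under 30, Brand Y: 416×367/668 = 228.5509
  30 or over, Brand X: 252×301/668 = 113.5509
  30 or over, Brand Y: 252×367/668 = 138.4491
Contributions (O − E)²/E:
  (226 − 187.4491)²/187.4491 = 7.9284
  (190 − 228.5509)²/228.5509 = 6.5026
  (75 − 113.5509)²/113.5509 = 13.0882
  (177 − 138.4491)²/138.4491 = 10.7344
χ² = 7.9284 + 6.5026 + 13.0882 + 10.7344 = 38.254

38.254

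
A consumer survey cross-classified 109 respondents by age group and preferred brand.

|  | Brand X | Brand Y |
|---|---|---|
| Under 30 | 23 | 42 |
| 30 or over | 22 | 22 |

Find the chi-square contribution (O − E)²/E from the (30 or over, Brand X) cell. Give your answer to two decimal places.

0.81

Row total (30 or over) = 44; column total (Brand X) = 45; N = 109.
Expected count E = 44 × 45 / 109 = 18.165.
Contribution = (O − E)²/E = (22 − 18.165)² / 18.165 = 0.81.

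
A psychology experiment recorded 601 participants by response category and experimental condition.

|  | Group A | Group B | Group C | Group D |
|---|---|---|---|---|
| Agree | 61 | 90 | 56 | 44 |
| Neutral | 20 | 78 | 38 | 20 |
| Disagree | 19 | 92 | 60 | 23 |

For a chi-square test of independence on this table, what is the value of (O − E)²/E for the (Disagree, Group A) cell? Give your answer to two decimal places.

5.46

Row total (Disagree) = 194; column total (Group A) = 100; N = 601.
Expected count E = 194 × 100 / 601 = 32.280.
Contribution = (O − E)²/E = (19 − 32.280)² / 32.280 = 5.46.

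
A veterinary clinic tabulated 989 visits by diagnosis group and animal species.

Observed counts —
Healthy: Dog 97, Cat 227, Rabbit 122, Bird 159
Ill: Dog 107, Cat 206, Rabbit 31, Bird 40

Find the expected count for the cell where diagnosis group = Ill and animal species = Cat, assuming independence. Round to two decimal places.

168.12

Row total (Ill) = 384; column total (Cat) = 433; grand total N = 989.
Expected count = (row total × column total) / N = 384 × 433 / 989 = 168.12.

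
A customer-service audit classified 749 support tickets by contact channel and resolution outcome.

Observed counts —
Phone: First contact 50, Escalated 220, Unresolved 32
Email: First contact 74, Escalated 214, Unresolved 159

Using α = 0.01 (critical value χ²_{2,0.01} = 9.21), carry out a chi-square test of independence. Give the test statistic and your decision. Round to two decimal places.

63.48; reject H₀

Row totals: 302, 447. Column totals: 124, 434, 191. Grand total N = 749.
Expected counts (row total × column total / N):
  Phone, First contact: 302×124/749 = 49.997
  Phone, Escalated: 302×434/749 = 174.991
  Phone, Unresolved: 302×191/749 = 77.012
  Email, First contact: 447×124/749 = 74.003
  Email, Escalated: 447×434/749 = 259.009
  Email, Unresolved: 447×191/749 = 113.988
Contributions (O − E)²/E:
  (50 − 49.997)²/49.997 = 0.0000
  (220 − 174.991)²/174.991 = 11.5767
  (32 − 77.012)²/77.012 = 26.3086
  (74 − 74.003)²/74.003 = 0.0000
  (214 − 259.009)²/259.009 = 7.8214
  (159 − 113.988)²/113.988 = 17.7745
χ² = 0.0000 + 11.5767 + 26.3086 + 0.0000 + 7.8214 + 17.7745 = 63.48
df = (2−1)(3−1) = 2. Since 63.48 > 9.21, reject the null hypothesis of independence at α = 0.01.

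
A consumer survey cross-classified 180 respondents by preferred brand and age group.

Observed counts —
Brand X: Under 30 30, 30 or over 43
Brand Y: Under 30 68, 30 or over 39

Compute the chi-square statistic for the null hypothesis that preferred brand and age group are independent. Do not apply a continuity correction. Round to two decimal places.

Row totals: 73, 107. Column totals: 98, 82. Grand total N = 180.
Expected counts (row total × column total / N):
  Brand X, Under 30: 73×98/180 = 39.7444
  Brand X, 30 or over: 73×82/180 = 33.2556
  Brand Y, Under 30: 107×98/180 = 58.2556
  Brand Y, 30 or over: 107×82/180 = 48.7444
Contributions (O − E)²/E:
  (30 − 39.7444)²/39.7444 = 2.3891
  (43 − 33.2556)²/33.2556 = 2.8553
  (68 − 58.2556)²/58.2556 = 1.6299
  (39 − 48.7444)²/48.7444 = 1.9480
χ² = 2.3891 + 2.8553 + 1.6299 + 1.9480 = 8.82

8.82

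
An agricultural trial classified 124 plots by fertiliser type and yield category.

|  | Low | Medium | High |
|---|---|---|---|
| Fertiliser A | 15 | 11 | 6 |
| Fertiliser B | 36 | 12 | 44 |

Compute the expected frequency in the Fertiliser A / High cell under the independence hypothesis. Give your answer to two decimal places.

12.90

Row total (Fertiliser A) = 32; column total (High) = 50; grand total N = 124.
Expected count = (row total × column total) / N = 32 × 50 / 124 = 12.90.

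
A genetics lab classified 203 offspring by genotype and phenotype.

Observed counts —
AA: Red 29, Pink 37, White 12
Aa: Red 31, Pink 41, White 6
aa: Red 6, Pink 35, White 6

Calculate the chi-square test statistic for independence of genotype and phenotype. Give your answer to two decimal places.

13.48

Row totals: 78, 78, 47. Column totals: 66, 113, 24. Grand total N = 203.
Expected counts (row total × column total / N):
  AA, Red: 78×66/203 = 25.3596
  AA, Pink: 78×113/203 = 43.4187
  AA, White: 78×24/203 = 9.2217
  Aa, Red: 78×66/203 = 25.3596
  Aa, Pink: 78×113/203 = 43.4187
  Aa, White: 78×24/203 = 9.2217
  aa, Red: 47×66/203 = 15.2808
  aa, Pink: 47×113/203 = 26.1626
  aa, White: 47×24/203 = 5.5567
Contributions (O − E)²/E:
  (29 − 25.3596)²/25.3596 = 0.5226
  (37 − 43.4187)²/43.4187 = 0.9489
  (12 − 9.2217)²/9.2217 = 0.8370
  (31 − 25.3596)²/25.3596 = 1.2545
  (41 − 43.4187)²/43.4187 = 0.1347
  (6 − 9.2217)²/9.2217 = 1.1255
  (6 − 15.2808)²/15.2808 = 5.6367
  (35 − 26.1626)²/26.1626 = 2.9852
  (6 − 5.5567)²/5.5567 = 0.0354
χ² = 0.5226 + 0.9489 + 0.8370 + 1.2545 + 0.1347 + 1.1255 + 5.6367 + 2.9852 + 0.0354 = 13.48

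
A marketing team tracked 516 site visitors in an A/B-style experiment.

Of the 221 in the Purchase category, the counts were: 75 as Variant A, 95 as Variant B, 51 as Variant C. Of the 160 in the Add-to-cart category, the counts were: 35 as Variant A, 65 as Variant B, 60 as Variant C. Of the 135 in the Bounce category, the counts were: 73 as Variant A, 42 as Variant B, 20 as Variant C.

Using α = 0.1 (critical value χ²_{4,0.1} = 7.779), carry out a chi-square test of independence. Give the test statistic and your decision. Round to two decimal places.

40.46; reject H₀

Row totals: 221, 160, 135. Column totals: 183, 202, 131. Grand total N = 516.
Expected counts (row total × column total / N):
  Purchase, Variant A: 221×183/516 = 78.378
  Purchase, Variant B: 221×202/516 = 86.516
  Purchase, Variant C: 221×131/516 = 56.107
  Add-to-cart, Variant A: 160×183/516 = 56.744
  Add-to-cart, Variant B: 160×202/516 = 62.636
  Add-to-cart, Variant C: 160×131/516 = 40.620
  Bounce, Variant A: 135×183/516 = 47.878
  Bounce, Variant B: 135×202/516 = 52.849
  Bounce, Variant C: 135×131/516 = 34.273
Contributions (O − E)²/E:
  (75 − 78.378)²/78.378 = 0.1456
  (95 − 86.516)²/86.516 = 0.8320
  (51 − 56.107)²/56.107 = 0.4649
  (35 − 56.744)²/56.744 = 8.3322
  (65 − 62.636)²/62.636 = 0.0892
  (60 − 40.620)²/40.620 = 9.2463
  (73 − 47.878)²/47.878 = 13.1817
  (42 − 52.849)²/52.849 = 2.2271
  (20 − 34.273)²/34.273 = 5.9440
χ² = 0.1456 + 0.8320 + 0.4649 + 8.3322 + 0.0892 + 9.2463 + 13.1817 + 2.2271 + 5.9440 = 40.46
df = (3−1)(3−1) = 4. Since 40.46 > 7.779, reject the null hypothesis of independence at α = 0.1.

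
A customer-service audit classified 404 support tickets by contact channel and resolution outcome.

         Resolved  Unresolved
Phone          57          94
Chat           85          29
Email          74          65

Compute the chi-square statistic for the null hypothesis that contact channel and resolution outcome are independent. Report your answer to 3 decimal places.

Row totals: 151, 114, 139. Column totals: 216, 188. Grand total N = 404.
Expected counts (row total × column total / N):
  Phone, Resolved: 151×216/404 = 80.7327
  Phone, Unresolved: 151×188/404 = 70.2673
  Chat, Resolved: 114×216/404 = 60.9505
  Chat, Unresolved: 114×188/404 = 53.0495
  Email, Resolved: 139×216/404 = 74.3168
  Email, Unresolved: 139×188/404 = 64.6832
Contributions (O − E)²/E:
  (57 − 80.7327)²/80.7327 = 6.9766
  (94 − 70.2673)²/70.2673 = 8.0157
  (85 − 60.9505)²/60.9505 = 9.4893
  (29 − 53.0495)²/53.0495 = 10.9026
  (74 − 74.3168)²/74.3168 = 0.0014
  (65 − 64.6832)²/64.6832 = 0.0016
χ² = 6.9766 + 8.0157 + 9.4893 + 10.9026 + 0.0014 + 0.0016 = 35.387

35.387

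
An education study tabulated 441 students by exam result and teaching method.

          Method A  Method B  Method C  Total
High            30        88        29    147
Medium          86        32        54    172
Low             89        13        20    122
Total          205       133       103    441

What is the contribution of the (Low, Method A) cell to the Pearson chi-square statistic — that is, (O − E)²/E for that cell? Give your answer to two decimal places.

18.38

Row total (Low) = 122; column total (Method A) = 205; N = 441.
Expected count E = 122 × 205 / 441 = 56.7120.
Contribution = (O − E)²/E = (89 − 56.7120)² / 56.7120 = 18.38.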